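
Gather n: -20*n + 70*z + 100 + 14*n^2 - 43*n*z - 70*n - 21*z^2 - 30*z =14*n^2 + n*(-43*z - 90) - 21*z^2 + 40*z + 100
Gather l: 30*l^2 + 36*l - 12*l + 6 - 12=30*l^2 + 24*l - 6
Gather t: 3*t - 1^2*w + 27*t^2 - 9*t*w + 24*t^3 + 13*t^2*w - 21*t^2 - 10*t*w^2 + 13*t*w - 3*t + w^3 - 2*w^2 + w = 24*t^3 + t^2*(13*w + 6) + t*(-10*w^2 + 4*w) + w^3 - 2*w^2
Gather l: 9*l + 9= 9*l + 9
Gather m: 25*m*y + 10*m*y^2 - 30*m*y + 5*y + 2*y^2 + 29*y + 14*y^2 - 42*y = m*(10*y^2 - 5*y) + 16*y^2 - 8*y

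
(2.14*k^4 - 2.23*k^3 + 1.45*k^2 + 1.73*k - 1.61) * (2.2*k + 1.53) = 4.708*k^5 - 1.6318*k^4 - 0.2219*k^3 + 6.0245*k^2 - 0.895100000000001*k - 2.4633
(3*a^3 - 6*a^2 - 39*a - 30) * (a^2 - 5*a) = 3*a^5 - 21*a^4 - 9*a^3 + 165*a^2 + 150*a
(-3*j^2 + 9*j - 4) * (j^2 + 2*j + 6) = -3*j^4 + 3*j^3 - 4*j^2 + 46*j - 24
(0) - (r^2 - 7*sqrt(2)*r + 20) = -r^2 + 7*sqrt(2)*r - 20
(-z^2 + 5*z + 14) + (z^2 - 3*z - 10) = 2*z + 4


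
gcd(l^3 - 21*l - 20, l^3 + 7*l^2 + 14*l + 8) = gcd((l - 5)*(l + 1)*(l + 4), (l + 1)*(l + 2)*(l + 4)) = l^2 + 5*l + 4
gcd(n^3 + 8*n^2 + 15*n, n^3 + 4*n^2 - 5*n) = n^2 + 5*n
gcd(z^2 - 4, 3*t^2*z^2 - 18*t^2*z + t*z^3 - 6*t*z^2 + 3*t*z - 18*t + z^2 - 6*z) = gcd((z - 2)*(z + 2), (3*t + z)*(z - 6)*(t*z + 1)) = 1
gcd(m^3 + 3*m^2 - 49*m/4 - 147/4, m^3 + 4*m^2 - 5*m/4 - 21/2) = m + 7/2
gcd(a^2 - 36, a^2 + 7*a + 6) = a + 6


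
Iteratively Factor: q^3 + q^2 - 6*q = (q)*(q^2 + q - 6) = q*(q + 3)*(q - 2)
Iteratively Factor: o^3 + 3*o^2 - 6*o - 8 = (o - 2)*(o^2 + 5*o + 4) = (o - 2)*(o + 1)*(o + 4)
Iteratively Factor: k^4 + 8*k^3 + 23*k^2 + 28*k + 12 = (k + 1)*(k^3 + 7*k^2 + 16*k + 12) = (k + 1)*(k + 3)*(k^2 + 4*k + 4) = (k + 1)*(k + 2)*(k + 3)*(k + 2)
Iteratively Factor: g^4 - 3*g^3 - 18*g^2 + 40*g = (g - 2)*(g^3 - g^2 - 20*g) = (g - 5)*(g - 2)*(g^2 + 4*g) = g*(g - 5)*(g - 2)*(g + 4)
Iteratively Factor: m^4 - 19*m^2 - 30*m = (m - 5)*(m^3 + 5*m^2 + 6*m) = m*(m - 5)*(m^2 + 5*m + 6) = m*(m - 5)*(m + 3)*(m + 2)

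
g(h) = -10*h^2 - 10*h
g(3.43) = -151.95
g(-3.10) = -65.10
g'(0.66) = -23.20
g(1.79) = -49.94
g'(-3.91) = 68.20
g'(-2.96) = 49.20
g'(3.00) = -70.00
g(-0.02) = 0.20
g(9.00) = -900.00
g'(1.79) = -45.80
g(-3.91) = -113.78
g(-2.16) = -25.06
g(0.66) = -10.96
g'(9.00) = -190.00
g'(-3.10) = 52.00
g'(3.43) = -78.60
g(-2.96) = -58.02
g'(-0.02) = -9.60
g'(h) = -20*h - 10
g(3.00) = -120.00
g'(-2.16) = 33.20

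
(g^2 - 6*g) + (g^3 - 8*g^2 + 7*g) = g^3 - 7*g^2 + g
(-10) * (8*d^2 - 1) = 10 - 80*d^2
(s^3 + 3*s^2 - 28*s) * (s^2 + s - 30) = s^5 + 4*s^4 - 55*s^3 - 118*s^2 + 840*s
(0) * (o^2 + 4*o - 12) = 0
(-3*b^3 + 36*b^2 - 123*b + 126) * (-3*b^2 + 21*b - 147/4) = 9*b^5 - 171*b^4 + 4941*b^3/4 - 4284*b^2 + 28665*b/4 - 9261/2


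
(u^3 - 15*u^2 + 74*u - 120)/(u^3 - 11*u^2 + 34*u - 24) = (u - 5)/(u - 1)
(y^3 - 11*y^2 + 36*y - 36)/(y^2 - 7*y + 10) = (y^2 - 9*y + 18)/(y - 5)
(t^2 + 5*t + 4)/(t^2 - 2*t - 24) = (t + 1)/(t - 6)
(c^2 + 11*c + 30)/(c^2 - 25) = (c + 6)/(c - 5)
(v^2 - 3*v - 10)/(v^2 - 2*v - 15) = (v + 2)/(v + 3)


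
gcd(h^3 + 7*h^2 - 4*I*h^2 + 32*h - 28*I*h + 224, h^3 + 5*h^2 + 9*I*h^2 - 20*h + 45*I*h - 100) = h + 4*I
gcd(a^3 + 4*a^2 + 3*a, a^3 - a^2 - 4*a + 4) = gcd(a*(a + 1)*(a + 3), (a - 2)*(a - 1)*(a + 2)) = 1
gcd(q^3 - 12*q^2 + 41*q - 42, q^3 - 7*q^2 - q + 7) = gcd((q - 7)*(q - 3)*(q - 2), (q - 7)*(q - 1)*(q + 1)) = q - 7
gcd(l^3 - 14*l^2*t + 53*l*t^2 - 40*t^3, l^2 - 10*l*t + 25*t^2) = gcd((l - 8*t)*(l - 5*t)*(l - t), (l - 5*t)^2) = -l + 5*t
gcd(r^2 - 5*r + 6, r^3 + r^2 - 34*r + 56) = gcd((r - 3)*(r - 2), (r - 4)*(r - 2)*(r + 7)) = r - 2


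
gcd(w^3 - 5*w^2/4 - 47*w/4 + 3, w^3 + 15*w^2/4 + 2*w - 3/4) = w^2 + 11*w/4 - 3/4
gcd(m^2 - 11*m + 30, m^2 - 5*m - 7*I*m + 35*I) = m - 5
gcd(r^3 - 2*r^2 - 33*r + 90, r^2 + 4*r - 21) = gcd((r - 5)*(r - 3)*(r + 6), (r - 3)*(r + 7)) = r - 3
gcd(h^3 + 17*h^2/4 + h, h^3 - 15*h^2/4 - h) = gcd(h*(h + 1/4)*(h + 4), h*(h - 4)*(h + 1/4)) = h^2 + h/4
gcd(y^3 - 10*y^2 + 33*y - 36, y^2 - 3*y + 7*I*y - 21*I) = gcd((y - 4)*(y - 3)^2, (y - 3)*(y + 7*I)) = y - 3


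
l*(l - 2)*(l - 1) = l^3 - 3*l^2 + 2*l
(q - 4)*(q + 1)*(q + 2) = q^3 - q^2 - 10*q - 8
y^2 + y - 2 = (y - 1)*(y + 2)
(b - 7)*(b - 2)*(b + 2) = b^3 - 7*b^2 - 4*b + 28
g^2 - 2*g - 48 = (g - 8)*(g + 6)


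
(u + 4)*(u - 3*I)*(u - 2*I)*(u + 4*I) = u^4 + 4*u^3 - I*u^3 + 14*u^2 - 4*I*u^2 + 56*u - 24*I*u - 96*I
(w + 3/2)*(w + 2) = w^2 + 7*w/2 + 3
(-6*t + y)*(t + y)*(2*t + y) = -12*t^3 - 16*t^2*y - 3*t*y^2 + y^3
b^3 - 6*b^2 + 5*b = b*(b - 5)*(b - 1)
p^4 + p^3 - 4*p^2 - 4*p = p*(p - 2)*(p + 1)*(p + 2)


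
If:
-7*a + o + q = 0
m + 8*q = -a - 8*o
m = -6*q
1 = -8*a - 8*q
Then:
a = -1/84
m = 19/28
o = 5/168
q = -19/168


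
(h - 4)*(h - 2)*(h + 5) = h^3 - h^2 - 22*h + 40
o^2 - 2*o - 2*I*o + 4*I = (o - 2)*(o - 2*I)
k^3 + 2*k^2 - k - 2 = (k - 1)*(k + 1)*(k + 2)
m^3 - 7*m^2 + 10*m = m*(m - 5)*(m - 2)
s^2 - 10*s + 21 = (s - 7)*(s - 3)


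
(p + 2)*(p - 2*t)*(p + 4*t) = p^3 + 2*p^2*t + 2*p^2 - 8*p*t^2 + 4*p*t - 16*t^2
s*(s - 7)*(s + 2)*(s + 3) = s^4 - 2*s^3 - 29*s^2 - 42*s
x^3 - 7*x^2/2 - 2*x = x*(x - 4)*(x + 1/2)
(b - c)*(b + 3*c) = b^2 + 2*b*c - 3*c^2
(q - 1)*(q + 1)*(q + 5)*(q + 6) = q^4 + 11*q^3 + 29*q^2 - 11*q - 30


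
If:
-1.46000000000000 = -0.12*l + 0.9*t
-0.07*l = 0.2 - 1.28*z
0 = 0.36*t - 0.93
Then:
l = 31.54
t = 2.58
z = 1.88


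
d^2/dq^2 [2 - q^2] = -2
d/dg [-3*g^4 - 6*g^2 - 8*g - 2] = -12*g^3 - 12*g - 8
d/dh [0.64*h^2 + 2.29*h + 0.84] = 1.28*h + 2.29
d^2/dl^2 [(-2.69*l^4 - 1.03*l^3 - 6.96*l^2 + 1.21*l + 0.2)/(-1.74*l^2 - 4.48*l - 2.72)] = (16.288488*l^6 + 125.814528*l^5 + 400.323648*l^4 + 440.227704*l^3 + 112.852512*l^2 + 70.7280000000001*l + 126.33984)/(5.268024*l^6 + 40.690944*l^5 + 129.472704*l^4 + 217.133056*l^3 + 202.394112*l^2 + 99.434496*l + 20.123648)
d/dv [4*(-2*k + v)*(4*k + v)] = 8*k + 8*v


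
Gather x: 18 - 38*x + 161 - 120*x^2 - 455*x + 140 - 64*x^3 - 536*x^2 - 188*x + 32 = -64*x^3 - 656*x^2 - 681*x + 351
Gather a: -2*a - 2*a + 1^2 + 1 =2 - 4*a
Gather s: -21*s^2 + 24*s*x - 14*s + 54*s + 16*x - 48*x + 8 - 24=-21*s^2 + s*(24*x + 40) - 32*x - 16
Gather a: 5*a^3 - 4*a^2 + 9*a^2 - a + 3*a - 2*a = 5*a^3 + 5*a^2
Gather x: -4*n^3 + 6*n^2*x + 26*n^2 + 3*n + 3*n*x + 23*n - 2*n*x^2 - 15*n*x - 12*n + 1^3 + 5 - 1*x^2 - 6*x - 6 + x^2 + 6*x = -4*n^3 + 26*n^2 - 2*n*x^2 + 14*n + x*(6*n^2 - 12*n)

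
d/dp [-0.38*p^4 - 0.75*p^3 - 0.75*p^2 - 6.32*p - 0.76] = -1.52*p^3 - 2.25*p^2 - 1.5*p - 6.32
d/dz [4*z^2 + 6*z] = 8*z + 6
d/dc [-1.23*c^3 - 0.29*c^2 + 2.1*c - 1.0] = -3.69*c^2 - 0.58*c + 2.1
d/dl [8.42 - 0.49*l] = -0.490000000000000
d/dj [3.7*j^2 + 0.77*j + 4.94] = 7.4*j + 0.77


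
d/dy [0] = 0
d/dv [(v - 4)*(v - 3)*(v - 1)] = 3*v^2 - 16*v + 19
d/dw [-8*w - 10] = -8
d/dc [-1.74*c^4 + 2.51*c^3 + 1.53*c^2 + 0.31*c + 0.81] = -6.96*c^3 + 7.53*c^2 + 3.06*c + 0.31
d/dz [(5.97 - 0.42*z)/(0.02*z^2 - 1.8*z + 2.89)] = (0.0084*z^2 - 0.2388*z + 9.5322)/(0.0004*z^4 - 0.072*z^3 + 3.3556*z^2 - 10.404*z + 8.3521)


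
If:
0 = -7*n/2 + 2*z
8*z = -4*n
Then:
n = 0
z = 0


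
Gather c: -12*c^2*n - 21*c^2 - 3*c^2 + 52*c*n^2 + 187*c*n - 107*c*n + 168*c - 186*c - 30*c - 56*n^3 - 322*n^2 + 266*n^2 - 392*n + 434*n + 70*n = c^2*(-12*n - 24) + c*(52*n^2 + 80*n - 48) - 56*n^3 - 56*n^2 + 112*n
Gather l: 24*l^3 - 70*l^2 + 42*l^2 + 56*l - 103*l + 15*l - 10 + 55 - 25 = 24*l^3 - 28*l^2 - 32*l + 20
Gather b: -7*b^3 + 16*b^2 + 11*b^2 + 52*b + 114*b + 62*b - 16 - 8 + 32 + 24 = -7*b^3 + 27*b^2 + 228*b + 32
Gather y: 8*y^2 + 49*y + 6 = 8*y^2 + 49*y + 6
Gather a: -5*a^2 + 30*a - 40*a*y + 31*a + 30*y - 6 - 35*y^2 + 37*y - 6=-5*a^2 + a*(61 - 40*y) - 35*y^2 + 67*y - 12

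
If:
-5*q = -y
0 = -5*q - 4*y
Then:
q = 0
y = 0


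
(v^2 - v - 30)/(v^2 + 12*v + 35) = (v - 6)/(v + 7)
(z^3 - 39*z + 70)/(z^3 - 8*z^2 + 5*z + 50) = (z^2 + 5*z - 14)/(z^2 - 3*z - 10)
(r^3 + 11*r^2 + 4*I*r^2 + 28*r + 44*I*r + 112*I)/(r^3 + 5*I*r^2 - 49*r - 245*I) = (r^2 + 4*r*(1 + I) + 16*I)/(r^2 + r*(-7 + 5*I) - 35*I)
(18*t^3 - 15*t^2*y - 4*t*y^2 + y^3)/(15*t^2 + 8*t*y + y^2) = (6*t^2 - 7*t*y + y^2)/(5*t + y)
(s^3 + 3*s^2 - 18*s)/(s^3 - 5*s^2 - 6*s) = (-s^2 - 3*s + 18)/(-s^2 + 5*s + 6)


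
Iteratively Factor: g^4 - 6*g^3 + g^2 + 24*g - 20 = (g - 1)*(g^3 - 5*g^2 - 4*g + 20) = (g - 2)*(g - 1)*(g^2 - 3*g - 10) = (g - 2)*(g - 1)*(g + 2)*(g - 5)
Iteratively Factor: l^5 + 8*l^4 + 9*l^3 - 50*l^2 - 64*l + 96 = (l + 4)*(l^4 + 4*l^3 - 7*l^2 - 22*l + 24) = (l + 3)*(l + 4)*(l^3 + l^2 - 10*l + 8) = (l - 1)*(l + 3)*(l + 4)*(l^2 + 2*l - 8) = (l - 2)*(l - 1)*(l + 3)*(l + 4)*(l + 4)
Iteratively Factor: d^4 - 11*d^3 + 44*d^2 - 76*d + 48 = (d - 4)*(d^3 - 7*d^2 + 16*d - 12) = (d - 4)*(d - 2)*(d^2 - 5*d + 6) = (d - 4)*(d - 3)*(d - 2)*(d - 2)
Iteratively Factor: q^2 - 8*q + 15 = (q - 5)*(q - 3)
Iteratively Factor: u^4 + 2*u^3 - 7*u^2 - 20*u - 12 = (u + 2)*(u^3 - 7*u - 6) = (u - 3)*(u + 2)*(u^2 + 3*u + 2) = (u - 3)*(u + 2)^2*(u + 1)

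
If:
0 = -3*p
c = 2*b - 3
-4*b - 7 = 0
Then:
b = -7/4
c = -13/2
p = 0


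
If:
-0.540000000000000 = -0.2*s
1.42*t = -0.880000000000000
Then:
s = 2.70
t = -0.62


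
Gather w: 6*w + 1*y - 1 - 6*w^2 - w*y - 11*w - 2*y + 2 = -6*w^2 + w*(-y - 5) - y + 1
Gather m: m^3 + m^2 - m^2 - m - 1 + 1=m^3 - m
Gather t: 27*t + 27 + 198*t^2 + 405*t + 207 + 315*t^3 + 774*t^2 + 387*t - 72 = 315*t^3 + 972*t^2 + 819*t + 162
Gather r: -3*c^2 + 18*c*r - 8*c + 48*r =-3*c^2 - 8*c + r*(18*c + 48)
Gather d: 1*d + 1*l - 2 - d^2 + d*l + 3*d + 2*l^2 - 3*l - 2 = -d^2 + d*(l + 4) + 2*l^2 - 2*l - 4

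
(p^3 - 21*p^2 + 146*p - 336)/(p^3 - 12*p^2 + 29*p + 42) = (p - 8)/(p + 1)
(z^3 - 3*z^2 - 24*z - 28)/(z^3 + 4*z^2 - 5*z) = (z^3 - 3*z^2 - 24*z - 28)/(z*(z^2 + 4*z - 5))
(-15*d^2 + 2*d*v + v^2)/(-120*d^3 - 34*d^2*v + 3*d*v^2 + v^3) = (-3*d + v)/(-24*d^2 - 2*d*v + v^2)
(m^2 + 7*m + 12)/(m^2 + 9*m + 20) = (m + 3)/(m + 5)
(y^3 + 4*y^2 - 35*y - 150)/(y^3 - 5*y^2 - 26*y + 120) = (y + 5)/(y - 4)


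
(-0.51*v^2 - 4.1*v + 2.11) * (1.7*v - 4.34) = -0.867*v^3 - 4.7566*v^2 + 21.381*v - 9.1574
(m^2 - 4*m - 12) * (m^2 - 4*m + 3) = m^4 - 8*m^3 + 7*m^2 + 36*m - 36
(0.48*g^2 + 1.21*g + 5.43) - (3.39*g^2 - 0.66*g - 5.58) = -2.91*g^2 + 1.87*g + 11.01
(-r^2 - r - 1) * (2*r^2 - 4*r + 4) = -2*r^4 + 2*r^3 - 2*r^2 - 4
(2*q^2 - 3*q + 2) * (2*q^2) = 4*q^4 - 6*q^3 + 4*q^2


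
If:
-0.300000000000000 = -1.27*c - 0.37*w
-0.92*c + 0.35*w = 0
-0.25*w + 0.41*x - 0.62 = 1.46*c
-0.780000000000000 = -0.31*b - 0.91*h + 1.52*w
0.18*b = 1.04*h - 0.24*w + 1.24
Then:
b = 4.97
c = 0.13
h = -0.25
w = 0.35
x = 2.20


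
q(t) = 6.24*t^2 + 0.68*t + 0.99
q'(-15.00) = -186.52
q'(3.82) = 48.35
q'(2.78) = 35.37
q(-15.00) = 1394.79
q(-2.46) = 37.08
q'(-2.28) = -27.77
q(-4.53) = 125.96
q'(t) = 12.48*t + 0.68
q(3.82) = 94.64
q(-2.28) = 31.88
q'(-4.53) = -55.85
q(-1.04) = 7.03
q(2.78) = 51.11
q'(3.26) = 41.36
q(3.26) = 69.52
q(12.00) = 907.71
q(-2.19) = 29.43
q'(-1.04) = -12.30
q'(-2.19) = -26.65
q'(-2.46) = -30.02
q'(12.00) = 150.44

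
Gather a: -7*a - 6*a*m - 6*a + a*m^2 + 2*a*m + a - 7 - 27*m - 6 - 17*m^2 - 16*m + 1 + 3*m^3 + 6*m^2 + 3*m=a*(m^2 - 4*m - 12) + 3*m^3 - 11*m^2 - 40*m - 12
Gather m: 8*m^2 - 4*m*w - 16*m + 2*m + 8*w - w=8*m^2 + m*(-4*w - 14) + 7*w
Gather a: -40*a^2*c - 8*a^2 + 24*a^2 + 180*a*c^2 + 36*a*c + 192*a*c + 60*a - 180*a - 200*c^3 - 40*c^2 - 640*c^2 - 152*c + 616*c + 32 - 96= a^2*(16 - 40*c) + a*(180*c^2 + 228*c - 120) - 200*c^3 - 680*c^2 + 464*c - 64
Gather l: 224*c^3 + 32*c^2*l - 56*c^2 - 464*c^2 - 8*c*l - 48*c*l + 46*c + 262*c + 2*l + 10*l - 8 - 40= 224*c^3 - 520*c^2 + 308*c + l*(32*c^2 - 56*c + 12) - 48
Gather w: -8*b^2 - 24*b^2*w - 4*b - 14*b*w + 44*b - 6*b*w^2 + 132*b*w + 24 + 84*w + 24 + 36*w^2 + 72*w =-8*b^2 + 40*b + w^2*(36 - 6*b) + w*(-24*b^2 + 118*b + 156) + 48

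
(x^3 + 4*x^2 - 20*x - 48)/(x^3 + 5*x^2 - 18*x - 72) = (x + 2)/(x + 3)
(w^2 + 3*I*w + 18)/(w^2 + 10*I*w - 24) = (w - 3*I)/(w + 4*I)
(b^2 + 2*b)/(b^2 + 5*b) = (b + 2)/(b + 5)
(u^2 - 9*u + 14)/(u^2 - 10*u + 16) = (u - 7)/(u - 8)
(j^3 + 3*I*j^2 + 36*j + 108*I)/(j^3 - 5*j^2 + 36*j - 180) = (j + 3*I)/(j - 5)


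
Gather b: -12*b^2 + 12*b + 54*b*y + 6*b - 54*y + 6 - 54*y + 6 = -12*b^2 + b*(54*y + 18) - 108*y + 12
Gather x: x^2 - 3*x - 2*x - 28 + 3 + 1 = x^2 - 5*x - 24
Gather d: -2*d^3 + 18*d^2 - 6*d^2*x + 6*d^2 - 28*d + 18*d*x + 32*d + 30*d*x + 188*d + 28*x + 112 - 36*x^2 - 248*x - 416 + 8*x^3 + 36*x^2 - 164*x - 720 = -2*d^3 + d^2*(24 - 6*x) + d*(48*x + 192) + 8*x^3 - 384*x - 1024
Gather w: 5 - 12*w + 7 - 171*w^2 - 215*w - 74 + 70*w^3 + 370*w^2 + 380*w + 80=70*w^3 + 199*w^2 + 153*w + 18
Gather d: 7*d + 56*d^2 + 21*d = 56*d^2 + 28*d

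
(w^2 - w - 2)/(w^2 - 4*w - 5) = (w - 2)/(w - 5)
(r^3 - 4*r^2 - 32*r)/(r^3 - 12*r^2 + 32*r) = (r + 4)/(r - 4)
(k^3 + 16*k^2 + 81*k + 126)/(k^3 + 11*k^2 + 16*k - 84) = (k + 3)/(k - 2)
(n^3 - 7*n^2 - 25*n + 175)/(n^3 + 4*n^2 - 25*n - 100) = (n - 7)/(n + 4)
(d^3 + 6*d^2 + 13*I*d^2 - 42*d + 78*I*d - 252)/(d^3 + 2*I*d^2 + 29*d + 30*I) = (d^2 + d*(6 + 7*I) + 42*I)/(d^2 - 4*I*d + 5)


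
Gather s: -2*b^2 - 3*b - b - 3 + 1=-2*b^2 - 4*b - 2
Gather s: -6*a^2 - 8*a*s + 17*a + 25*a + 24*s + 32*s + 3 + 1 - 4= -6*a^2 + 42*a + s*(56 - 8*a)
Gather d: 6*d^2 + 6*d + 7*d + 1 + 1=6*d^2 + 13*d + 2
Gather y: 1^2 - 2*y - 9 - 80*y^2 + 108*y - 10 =-80*y^2 + 106*y - 18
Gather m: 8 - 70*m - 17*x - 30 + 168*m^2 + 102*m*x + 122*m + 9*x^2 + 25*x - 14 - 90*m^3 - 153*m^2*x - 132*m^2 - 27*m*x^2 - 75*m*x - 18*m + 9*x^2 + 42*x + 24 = -90*m^3 + m^2*(36 - 153*x) + m*(-27*x^2 + 27*x + 34) + 18*x^2 + 50*x - 12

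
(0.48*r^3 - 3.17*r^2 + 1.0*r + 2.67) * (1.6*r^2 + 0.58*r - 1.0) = 0.768*r^5 - 4.7936*r^4 - 0.7186*r^3 + 8.022*r^2 + 0.5486*r - 2.67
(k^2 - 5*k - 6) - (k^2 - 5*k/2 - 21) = 15 - 5*k/2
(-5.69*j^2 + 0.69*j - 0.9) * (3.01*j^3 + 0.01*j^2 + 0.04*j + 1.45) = -17.1269*j^5 + 2.02*j^4 - 2.9297*j^3 - 8.2319*j^2 + 0.9645*j - 1.305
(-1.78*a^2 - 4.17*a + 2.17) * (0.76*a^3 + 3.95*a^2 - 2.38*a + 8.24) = -1.3528*a^5 - 10.2002*a^4 - 10.5859*a^3 + 3.8289*a^2 - 39.5254*a + 17.8808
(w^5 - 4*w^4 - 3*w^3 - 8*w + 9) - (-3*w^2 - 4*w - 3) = w^5 - 4*w^4 - 3*w^3 + 3*w^2 - 4*w + 12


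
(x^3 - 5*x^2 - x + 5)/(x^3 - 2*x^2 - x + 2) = (x - 5)/(x - 2)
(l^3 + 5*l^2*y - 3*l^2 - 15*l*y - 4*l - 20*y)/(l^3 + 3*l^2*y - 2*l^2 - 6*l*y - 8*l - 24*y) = (l^2 + 5*l*y + l + 5*y)/(l^2 + 3*l*y + 2*l + 6*y)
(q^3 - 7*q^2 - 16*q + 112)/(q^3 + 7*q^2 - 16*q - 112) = (q - 7)/(q + 7)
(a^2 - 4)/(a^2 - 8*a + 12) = (a + 2)/(a - 6)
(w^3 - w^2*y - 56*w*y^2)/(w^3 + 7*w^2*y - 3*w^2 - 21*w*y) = (w - 8*y)/(w - 3)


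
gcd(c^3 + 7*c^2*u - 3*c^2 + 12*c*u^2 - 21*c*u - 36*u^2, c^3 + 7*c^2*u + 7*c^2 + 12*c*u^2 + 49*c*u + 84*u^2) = c^2 + 7*c*u + 12*u^2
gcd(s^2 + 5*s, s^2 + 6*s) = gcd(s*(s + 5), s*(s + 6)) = s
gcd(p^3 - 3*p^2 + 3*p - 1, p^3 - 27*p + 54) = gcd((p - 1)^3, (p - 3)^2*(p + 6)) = 1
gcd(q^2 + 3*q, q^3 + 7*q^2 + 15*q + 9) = q + 3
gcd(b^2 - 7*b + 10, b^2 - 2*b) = b - 2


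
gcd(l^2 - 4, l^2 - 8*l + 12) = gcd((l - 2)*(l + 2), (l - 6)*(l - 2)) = l - 2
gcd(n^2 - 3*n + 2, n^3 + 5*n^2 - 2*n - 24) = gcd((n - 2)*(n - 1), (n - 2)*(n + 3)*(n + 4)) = n - 2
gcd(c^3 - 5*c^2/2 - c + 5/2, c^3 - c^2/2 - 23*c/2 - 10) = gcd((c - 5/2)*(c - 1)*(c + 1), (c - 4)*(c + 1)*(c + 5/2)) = c + 1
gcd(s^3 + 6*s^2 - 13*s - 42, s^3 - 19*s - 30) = s + 2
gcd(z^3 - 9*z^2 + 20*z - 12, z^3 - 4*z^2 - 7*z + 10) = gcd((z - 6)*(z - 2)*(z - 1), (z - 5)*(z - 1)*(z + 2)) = z - 1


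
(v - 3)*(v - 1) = v^2 - 4*v + 3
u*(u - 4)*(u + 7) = u^3 + 3*u^2 - 28*u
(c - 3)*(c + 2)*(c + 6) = c^3 + 5*c^2 - 12*c - 36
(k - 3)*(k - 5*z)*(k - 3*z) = k^3 - 8*k^2*z - 3*k^2 + 15*k*z^2 + 24*k*z - 45*z^2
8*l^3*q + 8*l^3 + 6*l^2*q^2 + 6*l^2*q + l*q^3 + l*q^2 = (2*l + q)*(4*l + q)*(l*q + l)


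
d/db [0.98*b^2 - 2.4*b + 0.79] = 1.96*b - 2.4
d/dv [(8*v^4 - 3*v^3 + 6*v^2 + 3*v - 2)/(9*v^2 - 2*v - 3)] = (144*v^5 - 75*v^4 - 84*v^3 - 12*v^2 - 13)/(81*v^4 - 36*v^3 - 50*v^2 + 12*v + 9)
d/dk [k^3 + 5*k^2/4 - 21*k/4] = 3*k^2 + 5*k/2 - 21/4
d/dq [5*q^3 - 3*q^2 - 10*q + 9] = 15*q^2 - 6*q - 10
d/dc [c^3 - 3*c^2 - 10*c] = 3*c^2 - 6*c - 10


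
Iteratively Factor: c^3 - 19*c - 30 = (c + 3)*(c^2 - 3*c - 10) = (c + 2)*(c + 3)*(c - 5)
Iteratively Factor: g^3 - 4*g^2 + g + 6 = (g - 2)*(g^2 - 2*g - 3) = (g - 3)*(g - 2)*(g + 1)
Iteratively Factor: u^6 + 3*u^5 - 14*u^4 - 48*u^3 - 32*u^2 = (u + 4)*(u^5 - u^4 - 10*u^3 - 8*u^2) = (u - 4)*(u + 4)*(u^4 + 3*u^3 + 2*u^2) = (u - 4)*(u + 2)*(u + 4)*(u^3 + u^2) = u*(u - 4)*(u + 2)*(u + 4)*(u^2 + u) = u*(u - 4)*(u + 1)*(u + 2)*(u + 4)*(u)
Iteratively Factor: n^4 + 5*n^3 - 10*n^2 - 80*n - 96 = (n + 4)*(n^3 + n^2 - 14*n - 24) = (n + 2)*(n + 4)*(n^2 - n - 12) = (n - 4)*(n + 2)*(n + 4)*(n + 3)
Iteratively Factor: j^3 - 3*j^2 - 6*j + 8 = (j + 2)*(j^2 - 5*j + 4) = (j - 1)*(j + 2)*(j - 4)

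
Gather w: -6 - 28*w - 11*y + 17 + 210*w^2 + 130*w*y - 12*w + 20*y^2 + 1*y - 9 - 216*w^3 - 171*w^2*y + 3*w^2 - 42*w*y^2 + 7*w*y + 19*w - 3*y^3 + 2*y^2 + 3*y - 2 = -216*w^3 + w^2*(213 - 171*y) + w*(-42*y^2 + 137*y - 21) - 3*y^3 + 22*y^2 - 7*y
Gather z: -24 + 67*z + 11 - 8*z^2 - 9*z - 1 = -8*z^2 + 58*z - 14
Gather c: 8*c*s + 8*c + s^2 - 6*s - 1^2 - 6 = c*(8*s + 8) + s^2 - 6*s - 7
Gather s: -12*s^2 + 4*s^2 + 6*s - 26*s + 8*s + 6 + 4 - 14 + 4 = -8*s^2 - 12*s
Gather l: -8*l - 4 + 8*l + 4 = 0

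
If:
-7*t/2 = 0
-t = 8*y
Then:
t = 0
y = 0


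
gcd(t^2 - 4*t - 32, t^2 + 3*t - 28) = 1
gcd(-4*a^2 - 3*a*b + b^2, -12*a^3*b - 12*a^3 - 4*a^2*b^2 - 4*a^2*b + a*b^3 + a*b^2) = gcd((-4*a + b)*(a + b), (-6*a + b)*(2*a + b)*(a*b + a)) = 1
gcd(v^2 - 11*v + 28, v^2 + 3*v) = 1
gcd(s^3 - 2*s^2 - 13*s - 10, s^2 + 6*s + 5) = s + 1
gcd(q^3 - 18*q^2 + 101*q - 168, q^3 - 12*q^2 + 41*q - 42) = q^2 - 10*q + 21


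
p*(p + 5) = p^2 + 5*p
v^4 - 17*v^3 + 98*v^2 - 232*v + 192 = (v - 8)*(v - 4)*(v - 3)*(v - 2)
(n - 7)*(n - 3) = n^2 - 10*n + 21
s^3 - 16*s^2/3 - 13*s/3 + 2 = (s - 6)*(s - 1/3)*(s + 1)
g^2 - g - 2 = (g - 2)*(g + 1)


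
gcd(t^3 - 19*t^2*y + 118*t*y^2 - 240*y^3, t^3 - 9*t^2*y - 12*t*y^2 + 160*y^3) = t^2 - 13*t*y + 40*y^2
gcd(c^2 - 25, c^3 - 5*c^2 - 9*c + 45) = c - 5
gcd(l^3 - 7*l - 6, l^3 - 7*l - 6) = l^3 - 7*l - 6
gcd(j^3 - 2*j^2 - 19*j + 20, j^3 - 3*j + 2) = j - 1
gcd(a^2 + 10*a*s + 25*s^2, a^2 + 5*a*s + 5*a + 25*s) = a + 5*s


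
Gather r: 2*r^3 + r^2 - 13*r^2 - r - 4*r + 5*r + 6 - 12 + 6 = 2*r^3 - 12*r^2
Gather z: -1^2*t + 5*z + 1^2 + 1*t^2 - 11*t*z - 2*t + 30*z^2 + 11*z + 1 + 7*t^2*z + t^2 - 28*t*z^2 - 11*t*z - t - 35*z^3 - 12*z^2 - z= 2*t^2 - 4*t - 35*z^3 + z^2*(18 - 28*t) + z*(7*t^2 - 22*t + 15) + 2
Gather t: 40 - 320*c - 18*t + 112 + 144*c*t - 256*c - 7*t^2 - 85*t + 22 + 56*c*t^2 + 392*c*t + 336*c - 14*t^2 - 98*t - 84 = -240*c + t^2*(56*c - 21) + t*(536*c - 201) + 90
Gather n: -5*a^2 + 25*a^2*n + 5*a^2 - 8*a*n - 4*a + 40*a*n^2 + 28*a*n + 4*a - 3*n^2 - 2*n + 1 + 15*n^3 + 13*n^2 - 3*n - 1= 15*n^3 + n^2*(40*a + 10) + n*(25*a^2 + 20*a - 5)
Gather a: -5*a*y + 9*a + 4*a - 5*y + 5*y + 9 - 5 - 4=a*(13 - 5*y)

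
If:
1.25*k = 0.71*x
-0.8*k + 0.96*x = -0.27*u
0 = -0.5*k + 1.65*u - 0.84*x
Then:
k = 0.00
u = 0.00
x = 0.00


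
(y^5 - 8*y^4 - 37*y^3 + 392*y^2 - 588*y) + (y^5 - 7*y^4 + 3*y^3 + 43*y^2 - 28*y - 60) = 2*y^5 - 15*y^4 - 34*y^3 + 435*y^2 - 616*y - 60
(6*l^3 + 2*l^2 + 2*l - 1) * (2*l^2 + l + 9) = 12*l^5 + 10*l^4 + 60*l^3 + 18*l^2 + 17*l - 9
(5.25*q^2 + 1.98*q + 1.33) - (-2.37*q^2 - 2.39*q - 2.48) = 7.62*q^2 + 4.37*q + 3.81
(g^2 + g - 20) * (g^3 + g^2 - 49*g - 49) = g^5 + 2*g^4 - 68*g^3 - 118*g^2 + 931*g + 980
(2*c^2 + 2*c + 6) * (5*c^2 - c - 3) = 10*c^4 + 8*c^3 + 22*c^2 - 12*c - 18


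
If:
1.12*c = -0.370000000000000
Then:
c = -0.33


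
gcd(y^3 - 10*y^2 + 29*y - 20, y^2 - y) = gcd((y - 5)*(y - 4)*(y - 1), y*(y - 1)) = y - 1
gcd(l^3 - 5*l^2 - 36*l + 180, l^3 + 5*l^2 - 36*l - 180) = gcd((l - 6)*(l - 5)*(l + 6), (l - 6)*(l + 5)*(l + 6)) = l^2 - 36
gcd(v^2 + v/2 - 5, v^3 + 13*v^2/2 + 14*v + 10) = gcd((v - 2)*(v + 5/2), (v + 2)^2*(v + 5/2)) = v + 5/2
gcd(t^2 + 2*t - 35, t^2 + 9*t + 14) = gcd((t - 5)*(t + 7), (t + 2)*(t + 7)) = t + 7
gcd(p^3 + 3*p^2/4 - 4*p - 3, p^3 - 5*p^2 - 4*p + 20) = p^2 - 4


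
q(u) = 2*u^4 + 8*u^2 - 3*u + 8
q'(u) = 8*u^3 + 16*u - 3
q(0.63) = 9.60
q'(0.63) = 9.08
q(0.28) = 7.80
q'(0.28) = 1.66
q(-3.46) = 400.79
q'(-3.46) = -389.73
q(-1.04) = 22.11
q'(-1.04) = -28.64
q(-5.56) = 2183.29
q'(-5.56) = -1467.00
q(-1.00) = 21.00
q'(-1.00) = -27.00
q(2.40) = 113.24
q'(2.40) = 145.99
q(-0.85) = 17.37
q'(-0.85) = -21.51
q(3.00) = 233.00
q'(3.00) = 261.00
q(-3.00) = 251.00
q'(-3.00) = -267.00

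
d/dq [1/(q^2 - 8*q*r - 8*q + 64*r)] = 2*(-q + 4*r + 4)/(q^2 - 8*q*r - 8*q + 64*r)^2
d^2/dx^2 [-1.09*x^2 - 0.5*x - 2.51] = -2.18000000000000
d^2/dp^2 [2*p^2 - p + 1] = 4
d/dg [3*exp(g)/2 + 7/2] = 3*exp(g)/2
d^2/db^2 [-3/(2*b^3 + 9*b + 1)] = 18*(2*b*(2*b^3 + 9*b + 1) - 3*(2*b^2 + 3)^2)/(2*b^3 + 9*b + 1)^3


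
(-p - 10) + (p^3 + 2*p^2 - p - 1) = p^3 + 2*p^2 - 2*p - 11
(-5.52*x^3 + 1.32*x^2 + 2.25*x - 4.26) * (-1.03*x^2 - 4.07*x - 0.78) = 5.6856*x^5 + 21.1068*x^4 - 3.3843*x^3 - 5.7993*x^2 + 15.5832*x + 3.3228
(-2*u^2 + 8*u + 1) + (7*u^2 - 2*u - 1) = 5*u^2 + 6*u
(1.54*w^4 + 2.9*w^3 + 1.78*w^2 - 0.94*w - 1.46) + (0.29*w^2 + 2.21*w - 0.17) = 1.54*w^4 + 2.9*w^3 + 2.07*w^2 + 1.27*w - 1.63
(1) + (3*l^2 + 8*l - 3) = 3*l^2 + 8*l - 2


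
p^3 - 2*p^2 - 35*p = p*(p - 7)*(p + 5)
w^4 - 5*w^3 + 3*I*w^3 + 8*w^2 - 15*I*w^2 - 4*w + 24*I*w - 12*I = (w - 2)^2*(w - 1)*(w + 3*I)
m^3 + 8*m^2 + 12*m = m*(m + 2)*(m + 6)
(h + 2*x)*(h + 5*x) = h^2 + 7*h*x + 10*x^2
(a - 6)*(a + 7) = a^2 + a - 42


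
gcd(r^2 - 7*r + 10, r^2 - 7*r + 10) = r^2 - 7*r + 10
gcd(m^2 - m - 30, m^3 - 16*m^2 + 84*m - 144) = m - 6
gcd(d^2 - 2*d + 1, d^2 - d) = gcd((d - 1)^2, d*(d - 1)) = d - 1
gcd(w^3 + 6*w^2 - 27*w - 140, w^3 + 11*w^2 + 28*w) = w^2 + 11*w + 28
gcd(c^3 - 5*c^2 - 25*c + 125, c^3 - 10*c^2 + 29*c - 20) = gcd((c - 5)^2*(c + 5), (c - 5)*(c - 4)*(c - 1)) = c - 5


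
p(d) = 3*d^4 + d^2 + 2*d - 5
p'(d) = 12*d^3 + 2*d + 2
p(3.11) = 291.54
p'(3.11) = 369.18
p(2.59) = 141.88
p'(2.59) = 215.67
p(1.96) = 47.04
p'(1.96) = 96.27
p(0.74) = -2.07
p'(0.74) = 8.34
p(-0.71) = -5.15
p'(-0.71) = -3.71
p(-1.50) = 9.44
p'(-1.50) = -41.50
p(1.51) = 15.90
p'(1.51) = 46.34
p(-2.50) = 113.44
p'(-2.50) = -190.50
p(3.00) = 253.00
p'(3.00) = 332.00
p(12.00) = 62371.00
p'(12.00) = 20762.00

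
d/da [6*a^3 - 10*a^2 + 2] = 2*a*(9*a - 10)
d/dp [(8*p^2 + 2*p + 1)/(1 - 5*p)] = (-40*p^2 + 16*p + 7)/(25*p^2 - 10*p + 1)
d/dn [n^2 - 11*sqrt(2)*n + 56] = 2*n - 11*sqrt(2)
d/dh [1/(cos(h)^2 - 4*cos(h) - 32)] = 2*(cos(h) - 2)*sin(h)/(sin(h)^2 + 4*cos(h) + 31)^2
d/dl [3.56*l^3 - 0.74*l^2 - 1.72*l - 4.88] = 10.68*l^2 - 1.48*l - 1.72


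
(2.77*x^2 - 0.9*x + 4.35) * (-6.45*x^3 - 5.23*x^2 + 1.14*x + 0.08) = -17.8665*x^5 - 8.6821*x^4 - 20.1927*x^3 - 23.5549*x^2 + 4.887*x + 0.348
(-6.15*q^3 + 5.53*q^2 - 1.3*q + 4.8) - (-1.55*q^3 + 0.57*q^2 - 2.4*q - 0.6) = -4.6*q^3 + 4.96*q^2 + 1.1*q + 5.4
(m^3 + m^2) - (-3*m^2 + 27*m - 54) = m^3 + 4*m^2 - 27*m + 54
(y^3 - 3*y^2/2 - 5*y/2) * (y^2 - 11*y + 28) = y^5 - 25*y^4/2 + 42*y^3 - 29*y^2/2 - 70*y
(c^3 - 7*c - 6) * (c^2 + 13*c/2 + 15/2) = c^5 + 13*c^4/2 + c^3/2 - 103*c^2/2 - 183*c/2 - 45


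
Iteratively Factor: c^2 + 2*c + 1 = (c + 1)*(c + 1)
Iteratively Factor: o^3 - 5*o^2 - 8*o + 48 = (o - 4)*(o^2 - o - 12) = (o - 4)^2*(o + 3)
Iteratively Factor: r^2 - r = (r - 1)*(r)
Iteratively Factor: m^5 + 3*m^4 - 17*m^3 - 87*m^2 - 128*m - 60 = (m - 5)*(m^4 + 8*m^3 + 23*m^2 + 28*m + 12) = (m - 5)*(m + 3)*(m^3 + 5*m^2 + 8*m + 4) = (m - 5)*(m + 2)*(m + 3)*(m^2 + 3*m + 2) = (m - 5)*(m + 2)^2*(m + 3)*(m + 1)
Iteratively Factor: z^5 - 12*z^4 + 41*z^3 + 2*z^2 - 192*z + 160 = (z - 5)*(z^4 - 7*z^3 + 6*z^2 + 32*z - 32) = (z - 5)*(z - 4)*(z^3 - 3*z^2 - 6*z + 8) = (z - 5)*(z - 4)^2*(z^2 + z - 2) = (z - 5)*(z - 4)^2*(z + 2)*(z - 1)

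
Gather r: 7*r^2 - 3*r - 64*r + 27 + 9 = 7*r^2 - 67*r + 36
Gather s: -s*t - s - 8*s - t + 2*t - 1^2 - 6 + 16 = s*(-t - 9) + t + 9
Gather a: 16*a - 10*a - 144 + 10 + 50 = 6*a - 84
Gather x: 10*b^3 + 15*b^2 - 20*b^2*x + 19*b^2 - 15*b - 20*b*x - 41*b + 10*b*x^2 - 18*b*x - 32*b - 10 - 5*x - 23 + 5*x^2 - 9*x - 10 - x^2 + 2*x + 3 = 10*b^3 + 34*b^2 - 88*b + x^2*(10*b + 4) + x*(-20*b^2 - 38*b - 12) - 40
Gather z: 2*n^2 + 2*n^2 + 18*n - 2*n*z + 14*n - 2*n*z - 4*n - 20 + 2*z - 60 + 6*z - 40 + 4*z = 4*n^2 + 28*n + z*(12 - 4*n) - 120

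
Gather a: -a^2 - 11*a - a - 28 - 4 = -a^2 - 12*a - 32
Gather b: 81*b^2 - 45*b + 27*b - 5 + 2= 81*b^2 - 18*b - 3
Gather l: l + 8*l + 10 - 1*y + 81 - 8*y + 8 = 9*l - 9*y + 99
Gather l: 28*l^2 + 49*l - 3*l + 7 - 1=28*l^2 + 46*l + 6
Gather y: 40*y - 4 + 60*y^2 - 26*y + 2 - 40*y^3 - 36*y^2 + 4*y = -40*y^3 + 24*y^2 + 18*y - 2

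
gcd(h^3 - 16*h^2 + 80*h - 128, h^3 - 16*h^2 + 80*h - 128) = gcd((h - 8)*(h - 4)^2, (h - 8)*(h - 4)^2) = h^3 - 16*h^2 + 80*h - 128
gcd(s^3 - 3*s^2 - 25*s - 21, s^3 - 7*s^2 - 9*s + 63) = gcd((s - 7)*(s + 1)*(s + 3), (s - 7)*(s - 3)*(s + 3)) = s^2 - 4*s - 21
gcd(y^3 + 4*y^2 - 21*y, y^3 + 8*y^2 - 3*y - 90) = y - 3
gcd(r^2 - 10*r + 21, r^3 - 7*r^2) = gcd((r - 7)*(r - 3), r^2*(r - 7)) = r - 7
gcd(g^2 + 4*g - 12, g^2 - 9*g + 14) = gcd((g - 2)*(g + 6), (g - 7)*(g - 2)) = g - 2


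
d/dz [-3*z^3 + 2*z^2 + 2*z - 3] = -9*z^2 + 4*z + 2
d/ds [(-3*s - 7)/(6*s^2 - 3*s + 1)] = 6*(3*s^2 + 14*s - 4)/(36*s^4 - 36*s^3 + 21*s^2 - 6*s + 1)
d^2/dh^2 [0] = 0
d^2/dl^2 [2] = 0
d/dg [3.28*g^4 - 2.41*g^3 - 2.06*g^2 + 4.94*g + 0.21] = 13.12*g^3 - 7.23*g^2 - 4.12*g + 4.94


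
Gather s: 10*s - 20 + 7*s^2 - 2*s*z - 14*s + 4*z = 7*s^2 + s*(-2*z - 4) + 4*z - 20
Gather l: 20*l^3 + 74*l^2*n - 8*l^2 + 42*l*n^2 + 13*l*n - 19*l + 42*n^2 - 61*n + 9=20*l^3 + l^2*(74*n - 8) + l*(42*n^2 + 13*n - 19) + 42*n^2 - 61*n + 9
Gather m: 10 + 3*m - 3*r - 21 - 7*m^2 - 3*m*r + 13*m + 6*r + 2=-7*m^2 + m*(16 - 3*r) + 3*r - 9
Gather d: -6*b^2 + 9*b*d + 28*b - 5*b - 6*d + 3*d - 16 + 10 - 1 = -6*b^2 + 23*b + d*(9*b - 3) - 7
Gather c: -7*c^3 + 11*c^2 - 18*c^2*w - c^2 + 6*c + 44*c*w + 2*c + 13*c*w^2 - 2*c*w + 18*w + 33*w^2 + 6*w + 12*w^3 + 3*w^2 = -7*c^3 + c^2*(10 - 18*w) + c*(13*w^2 + 42*w + 8) + 12*w^3 + 36*w^2 + 24*w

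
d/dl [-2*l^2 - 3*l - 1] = -4*l - 3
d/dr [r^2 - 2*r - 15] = 2*r - 2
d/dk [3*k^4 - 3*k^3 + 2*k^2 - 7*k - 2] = 12*k^3 - 9*k^2 + 4*k - 7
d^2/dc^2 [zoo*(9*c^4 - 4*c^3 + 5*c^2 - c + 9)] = zoo*(c^2 + c + 1)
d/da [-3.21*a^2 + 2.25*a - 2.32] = 2.25 - 6.42*a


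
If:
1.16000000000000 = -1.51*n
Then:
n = -0.77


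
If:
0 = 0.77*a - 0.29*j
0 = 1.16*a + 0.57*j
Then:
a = 0.00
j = 0.00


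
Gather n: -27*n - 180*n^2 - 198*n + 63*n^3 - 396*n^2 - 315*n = 63*n^3 - 576*n^2 - 540*n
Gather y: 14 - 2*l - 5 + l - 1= 8 - l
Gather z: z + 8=z + 8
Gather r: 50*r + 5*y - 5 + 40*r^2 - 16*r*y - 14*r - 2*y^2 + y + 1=40*r^2 + r*(36 - 16*y) - 2*y^2 + 6*y - 4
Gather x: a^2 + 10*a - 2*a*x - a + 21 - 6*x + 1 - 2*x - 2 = a^2 + 9*a + x*(-2*a - 8) + 20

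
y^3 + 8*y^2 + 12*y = y*(y + 2)*(y + 6)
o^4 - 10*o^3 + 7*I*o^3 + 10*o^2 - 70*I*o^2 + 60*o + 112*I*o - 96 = (o - 8)*(o - 2)*(o + I)*(o + 6*I)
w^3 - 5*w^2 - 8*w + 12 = (w - 6)*(w - 1)*(w + 2)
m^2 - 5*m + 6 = (m - 3)*(m - 2)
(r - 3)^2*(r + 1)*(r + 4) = r^4 - r^3 - 17*r^2 + 21*r + 36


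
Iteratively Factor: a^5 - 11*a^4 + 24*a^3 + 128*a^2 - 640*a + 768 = (a - 3)*(a^4 - 8*a^3 + 128*a - 256) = (a - 4)*(a - 3)*(a^3 - 4*a^2 - 16*a + 64) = (a - 4)^2*(a - 3)*(a^2 - 16) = (a - 4)^3*(a - 3)*(a + 4)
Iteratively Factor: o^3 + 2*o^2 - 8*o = (o - 2)*(o^2 + 4*o) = (o - 2)*(o + 4)*(o)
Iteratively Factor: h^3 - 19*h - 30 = (h + 2)*(h^2 - 2*h - 15) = (h + 2)*(h + 3)*(h - 5)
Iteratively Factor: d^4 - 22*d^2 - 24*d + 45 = (d + 3)*(d^3 - 3*d^2 - 13*d + 15) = (d - 1)*(d + 3)*(d^2 - 2*d - 15) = (d - 5)*(d - 1)*(d + 3)*(d + 3)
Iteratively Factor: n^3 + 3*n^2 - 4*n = (n)*(n^2 + 3*n - 4) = n*(n + 4)*(n - 1)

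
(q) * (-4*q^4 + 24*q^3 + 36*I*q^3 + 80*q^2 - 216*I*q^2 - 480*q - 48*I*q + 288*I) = -4*q^5 + 24*q^4 + 36*I*q^4 + 80*q^3 - 216*I*q^3 - 480*q^2 - 48*I*q^2 + 288*I*q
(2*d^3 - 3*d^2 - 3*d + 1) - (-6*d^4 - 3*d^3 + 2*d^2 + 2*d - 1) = 6*d^4 + 5*d^3 - 5*d^2 - 5*d + 2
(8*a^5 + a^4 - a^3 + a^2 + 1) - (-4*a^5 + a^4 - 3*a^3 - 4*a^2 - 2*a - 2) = 12*a^5 + 2*a^3 + 5*a^2 + 2*a + 3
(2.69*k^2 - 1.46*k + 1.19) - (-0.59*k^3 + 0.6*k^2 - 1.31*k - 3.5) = 0.59*k^3 + 2.09*k^2 - 0.15*k + 4.69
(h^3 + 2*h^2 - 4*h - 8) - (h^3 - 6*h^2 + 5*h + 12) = 8*h^2 - 9*h - 20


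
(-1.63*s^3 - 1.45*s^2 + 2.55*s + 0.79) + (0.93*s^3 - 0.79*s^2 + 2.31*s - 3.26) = -0.7*s^3 - 2.24*s^2 + 4.86*s - 2.47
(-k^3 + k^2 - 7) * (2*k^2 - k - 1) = -2*k^5 + 3*k^4 - 15*k^2 + 7*k + 7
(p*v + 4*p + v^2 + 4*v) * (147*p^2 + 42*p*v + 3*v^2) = 147*p^3*v + 588*p^3 + 189*p^2*v^2 + 756*p^2*v + 45*p*v^3 + 180*p*v^2 + 3*v^4 + 12*v^3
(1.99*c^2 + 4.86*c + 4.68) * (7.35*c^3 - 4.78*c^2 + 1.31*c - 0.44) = 14.6265*c^5 + 26.2088*c^4 + 13.7741*c^3 - 16.8794*c^2 + 3.9924*c - 2.0592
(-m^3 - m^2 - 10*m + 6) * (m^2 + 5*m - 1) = -m^5 - 6*m^4 - 14*m^3 - 43*m^2 + 40*m - 6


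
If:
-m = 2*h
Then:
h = -m/2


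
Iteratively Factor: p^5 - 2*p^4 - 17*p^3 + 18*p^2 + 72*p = (p + 2)*(p^4 - 4*p^3 - 9*p^2 + 36*p) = p*(p + 2)*(p^3 - 4*p^2 - 9*p + 36) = p*(p - 4)*(p + 2)*(p^2 - 9) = p*(p - 4)*(p - 3)*(p + 2)*(p + 3)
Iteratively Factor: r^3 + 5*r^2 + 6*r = (r + 3)*(r^2 + 2*r) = (r + 2)*(r + 3)*(r)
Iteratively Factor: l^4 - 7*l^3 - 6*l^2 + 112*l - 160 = (l + 4)*(l^3 - 11*l^2 + 38*l - 40) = (l - 4)*(l + 4)*(l^2 - 7*l + 10) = (l - 4)*(l - 2)*(l + 4)*(l - 5)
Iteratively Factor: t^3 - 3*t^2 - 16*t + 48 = (t - 3)*(t^2 - 16) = (t - 4)*(t - 3)*(t + 4)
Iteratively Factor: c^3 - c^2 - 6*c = (c + 2)*(c^2 - 3*c) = c*(c + 2)*(c - 3)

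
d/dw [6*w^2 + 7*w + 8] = 12*w + 7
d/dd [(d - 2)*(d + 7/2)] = 2*d + 3/2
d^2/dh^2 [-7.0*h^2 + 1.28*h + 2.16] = -14.0000000000000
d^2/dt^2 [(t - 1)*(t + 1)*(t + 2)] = 6*t + 4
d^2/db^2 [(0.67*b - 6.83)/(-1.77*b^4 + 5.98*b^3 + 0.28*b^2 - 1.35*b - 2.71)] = (-25.188516*b^7 + 541.421052*b^6 - 2310.549036*b^5 + 2872.868022*b^4 + 301.612476*b^3 - 851.050872*b^2 + 645.572868*b + 40.162948)/(5.545233*b^12 - 56.204226*b^11 + 187.256088*b^10 - 183.376819*b^9 - 89.887215*b^8 - 32.696832*b^7 + 305.891759*b^6 + 33.700884*b^5 - 93.163317*b^4 - 135.439059*b^3 + 8.647881*b^2 + 29.743605*b + 19.902511)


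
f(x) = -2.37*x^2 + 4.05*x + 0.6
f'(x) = 4.05 - 4.74*x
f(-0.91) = -5.05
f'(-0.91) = 8.36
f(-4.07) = -55.14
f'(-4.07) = 23.34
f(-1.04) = -6.18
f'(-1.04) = 8.98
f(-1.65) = -12.53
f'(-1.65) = 11.87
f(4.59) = -30.74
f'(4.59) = -17.71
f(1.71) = 0.60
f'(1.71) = -4.06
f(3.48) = -14.01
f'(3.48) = -12.45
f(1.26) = 1.94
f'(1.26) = -1.92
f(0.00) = 0.60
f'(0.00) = 4.05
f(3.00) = -8.58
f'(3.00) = -10.17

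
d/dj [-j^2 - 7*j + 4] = -2*j - 7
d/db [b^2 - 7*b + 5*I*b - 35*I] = 2*b - 7 + 5*I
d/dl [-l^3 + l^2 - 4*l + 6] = -3*l^2 + 2*l - 4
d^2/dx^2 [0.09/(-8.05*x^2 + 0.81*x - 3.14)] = (11.66445*x^2 - 1.17369*x - 0.09*(16.1*x - 0.81)*(32.2*x - 1.62) + 4.54986)/(8.05*x^2 - 0.81*x + 3.14)^3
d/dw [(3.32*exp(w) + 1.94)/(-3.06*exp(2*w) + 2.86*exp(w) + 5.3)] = (10.1592*exp(2*w) + 11.8728*exp(w) + 12.0476)*exp(w)/(9.3636*exp(4*w) - 17.5032*exp(3*w) - 24.2564*exp(2*w) + 30.316*exp(w) + 28.09)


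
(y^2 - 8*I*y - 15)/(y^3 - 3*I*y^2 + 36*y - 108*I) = (y - 5*I)/(y^2 + 36)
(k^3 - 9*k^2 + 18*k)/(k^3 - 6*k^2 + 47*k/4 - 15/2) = 4*k*(k^2 - 9*k + 18)/(4*k^3 - 24*k^2 + 47*k - 30)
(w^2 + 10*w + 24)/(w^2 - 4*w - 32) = (w + 6)/(w - 8)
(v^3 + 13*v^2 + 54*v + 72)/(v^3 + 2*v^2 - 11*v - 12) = (v^2 + 9*v + 18)/(v^2 - 2*v - 3)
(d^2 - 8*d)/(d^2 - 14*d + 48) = d/(d - 6)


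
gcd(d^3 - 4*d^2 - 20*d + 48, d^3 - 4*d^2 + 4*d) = d - 2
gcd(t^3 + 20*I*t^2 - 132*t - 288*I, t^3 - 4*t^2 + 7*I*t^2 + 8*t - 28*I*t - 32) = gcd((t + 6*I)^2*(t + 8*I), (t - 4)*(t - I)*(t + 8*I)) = t + 8*I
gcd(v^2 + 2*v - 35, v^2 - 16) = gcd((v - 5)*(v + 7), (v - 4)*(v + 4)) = 1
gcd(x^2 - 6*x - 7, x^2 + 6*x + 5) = x + 1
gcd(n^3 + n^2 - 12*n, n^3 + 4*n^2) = n^2 + 4*n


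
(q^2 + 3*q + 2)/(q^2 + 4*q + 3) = (q + 2)/(q + 3)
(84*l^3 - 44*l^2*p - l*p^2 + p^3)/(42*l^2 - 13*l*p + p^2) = (-14*l^2 + 5*l*p + p^2)/(-7*l + p)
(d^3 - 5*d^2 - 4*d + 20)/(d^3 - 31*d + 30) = (d^2 - 4)/(d^2 + 5*d - 6)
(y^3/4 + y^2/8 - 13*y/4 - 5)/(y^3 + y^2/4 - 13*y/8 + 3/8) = (2*y^3 + y^2 - 26*y - 40)/(8*y^3 + 2*y^2 - 13*y + 3)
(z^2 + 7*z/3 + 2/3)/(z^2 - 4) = (z + 1/3)/(z - 2)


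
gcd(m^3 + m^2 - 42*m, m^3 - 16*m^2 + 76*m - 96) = m - 6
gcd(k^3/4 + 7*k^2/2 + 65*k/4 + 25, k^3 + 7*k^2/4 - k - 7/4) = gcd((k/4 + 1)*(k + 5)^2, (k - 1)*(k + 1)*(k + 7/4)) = 1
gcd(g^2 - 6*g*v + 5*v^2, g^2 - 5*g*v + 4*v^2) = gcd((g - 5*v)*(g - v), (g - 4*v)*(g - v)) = -g + v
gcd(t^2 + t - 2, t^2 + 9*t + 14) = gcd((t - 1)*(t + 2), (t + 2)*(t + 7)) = t + 2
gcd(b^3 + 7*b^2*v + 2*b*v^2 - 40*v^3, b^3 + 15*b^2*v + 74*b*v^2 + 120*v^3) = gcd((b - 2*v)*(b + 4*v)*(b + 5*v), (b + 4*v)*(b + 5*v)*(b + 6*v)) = b^2 + 9*b*v + 20*v^2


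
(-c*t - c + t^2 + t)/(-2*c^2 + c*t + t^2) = (t + 1)/(2*c + t)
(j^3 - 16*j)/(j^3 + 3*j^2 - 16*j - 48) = j/(j + 3)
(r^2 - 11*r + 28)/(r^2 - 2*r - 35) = (r - 4)/(r + 5)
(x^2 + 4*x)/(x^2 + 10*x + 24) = x/(x + 6)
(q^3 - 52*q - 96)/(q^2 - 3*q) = (q^3 - 52*q - 96)/(q*(q - 3))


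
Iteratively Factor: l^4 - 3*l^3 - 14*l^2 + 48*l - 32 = (l - 1)*(l^3 - 2*l^2 - 16*l + 32) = (l - 2)*(l - 1)*(l^2 - 16) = (l - 2)*(l - 1)*(l + 4)*(l - 4)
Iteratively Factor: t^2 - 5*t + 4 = (t - 4)*(t - 1)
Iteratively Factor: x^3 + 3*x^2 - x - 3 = (x - 1)*(x^2 + 4*x + 3) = (x - 1)*(x + 1)*(x + 3)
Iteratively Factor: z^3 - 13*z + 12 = (z - 3)*(z^2 + 3*z - 4) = (z - 3)*(z + 4)*(z - 1)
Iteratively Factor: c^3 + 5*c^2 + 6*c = (c + 3)*(c^2 + 2*c) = c*(c + 3)*(c + 2)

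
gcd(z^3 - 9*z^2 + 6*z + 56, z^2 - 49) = z - 7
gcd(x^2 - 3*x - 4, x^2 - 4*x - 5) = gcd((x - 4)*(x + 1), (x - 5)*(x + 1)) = x + 1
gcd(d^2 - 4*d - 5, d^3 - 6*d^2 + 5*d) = d - 5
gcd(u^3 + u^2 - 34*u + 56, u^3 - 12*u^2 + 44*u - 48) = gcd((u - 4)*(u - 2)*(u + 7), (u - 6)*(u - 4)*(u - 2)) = u^2 - 6*u + 8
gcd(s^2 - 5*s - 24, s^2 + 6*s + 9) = s + 3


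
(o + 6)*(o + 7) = o^2 + 13*o + 42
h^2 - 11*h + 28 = (h - 7)*(h - 4)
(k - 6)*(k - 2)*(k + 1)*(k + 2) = k^4 - 5*k^3 - 10*k^2 + 20*k + 24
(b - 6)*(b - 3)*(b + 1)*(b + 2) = b^4 - 6*b^3 - 7*b^2 + 36*b + 36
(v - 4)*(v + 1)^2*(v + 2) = v^4 - 11*v^2 - 18*v - 8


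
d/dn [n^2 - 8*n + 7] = 2*n - 8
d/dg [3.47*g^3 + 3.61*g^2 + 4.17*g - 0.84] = 10.41*g^2 + 7.22*g + 4.17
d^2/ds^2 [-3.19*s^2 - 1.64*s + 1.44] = -6.38000000000000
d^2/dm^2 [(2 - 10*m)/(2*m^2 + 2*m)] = 2*(-5*m^3 + 3*m^2 + 3*m + 1)/(m^3*(m^3 + 3*m^2 + 3*m + 1))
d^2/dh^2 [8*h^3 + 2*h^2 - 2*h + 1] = 48*h + 4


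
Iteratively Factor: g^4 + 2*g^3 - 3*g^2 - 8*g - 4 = (g + 1)*(g^3 + g^2 - 4*g - 4) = (g - 2)*(g + 1)*(g^2 + 3*g + 2) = (g - 2)*(g + 1)^2*(g + 2)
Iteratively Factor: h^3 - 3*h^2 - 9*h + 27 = (h - 3)*(h^2 - 9) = (h - 3)*(h + 3)*(h - 3)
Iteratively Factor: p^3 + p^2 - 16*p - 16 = (p - 4)*(p^2 + 5*p + 4) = (p - 4)*(p + 1)*(p + 4)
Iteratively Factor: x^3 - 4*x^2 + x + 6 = (x - 3)*(x^2 - x - 2) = (x - 3)*(x - 2)*(x + 1)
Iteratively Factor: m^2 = (m)*(m)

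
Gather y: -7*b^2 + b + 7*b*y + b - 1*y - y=-7*b^2 + 2*b + y*(7*b - 2)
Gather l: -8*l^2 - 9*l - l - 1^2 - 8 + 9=-8*l^2 - 10*l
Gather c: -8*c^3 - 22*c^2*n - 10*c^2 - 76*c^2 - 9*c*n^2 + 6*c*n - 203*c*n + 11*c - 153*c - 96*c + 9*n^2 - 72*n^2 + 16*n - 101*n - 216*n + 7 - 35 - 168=-8*c^3 + c^2*(-22*n - 86) + c*(-9*n^2 - 197*n - 238) - 63*n^2 - 301*n - 196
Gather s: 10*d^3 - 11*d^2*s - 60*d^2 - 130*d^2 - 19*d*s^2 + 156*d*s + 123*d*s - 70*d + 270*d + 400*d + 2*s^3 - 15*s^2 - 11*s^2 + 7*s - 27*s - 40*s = 10*d^3 - 190*d^2 + 600*d + 2*s^3 + s^2*(-19*d - 26) + s*(-11*d^2 + 279*d - 60)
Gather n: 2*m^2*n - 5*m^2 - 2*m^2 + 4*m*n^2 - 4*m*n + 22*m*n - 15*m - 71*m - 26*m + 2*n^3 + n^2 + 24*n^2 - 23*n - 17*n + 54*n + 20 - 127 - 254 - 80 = -7*m^2 - 112*m + 2*n^3 + n^2*(4*m + 25) + n*(2*m^2 + 18*m + 14) - 441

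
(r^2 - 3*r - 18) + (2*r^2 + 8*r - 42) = 3*r^2 + 5*r - 60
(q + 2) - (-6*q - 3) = 7*q + 5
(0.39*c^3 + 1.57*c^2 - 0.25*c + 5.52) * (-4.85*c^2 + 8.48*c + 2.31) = -1.8915*c^5 - 4.3073*c^4 + 15.427*c^3 - 25.2653*c^2 + 46.2321*c + 12.7512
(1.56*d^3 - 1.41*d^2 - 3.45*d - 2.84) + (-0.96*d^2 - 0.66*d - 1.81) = 1.56*d^3 - 2.37*d^2 - 4.11*d - 4.65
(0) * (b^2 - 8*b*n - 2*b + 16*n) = 0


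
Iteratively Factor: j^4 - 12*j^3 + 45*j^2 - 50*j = (j - 2)*(j^3 - 10*j^2 + 25*j) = (j - 5)*(j - 2)*(j^2 - 5*j) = j*(j - 5)*(j - 2)*(j - 5)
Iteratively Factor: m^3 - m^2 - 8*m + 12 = (m - 2)*(m^2 + m - 6) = (m - 2)*(m + 3)*(m - 2)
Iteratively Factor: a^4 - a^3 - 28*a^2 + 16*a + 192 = (a - 4)*(a^3 + 3*a^2 - 16*a - 48) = (a - 4)*(a + 3)*(a^2 - 16) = (a - 4)^2*(a + 3)*(a + 4)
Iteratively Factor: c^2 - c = (c)*(c - 1)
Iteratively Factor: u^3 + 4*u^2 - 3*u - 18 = (u - 2)*(u^2 + 6*u + 9) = (u - 2)*(u + 3)*(u + 3)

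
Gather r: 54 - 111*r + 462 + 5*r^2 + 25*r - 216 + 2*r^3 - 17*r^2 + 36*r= 2*r^3 - 12*r^2 - 50*r + 300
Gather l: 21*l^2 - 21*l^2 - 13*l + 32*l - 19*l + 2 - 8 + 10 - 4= 0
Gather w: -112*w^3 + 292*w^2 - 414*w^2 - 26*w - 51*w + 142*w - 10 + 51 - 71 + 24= -112*w^3 - 122*w^2 + 65*w - 6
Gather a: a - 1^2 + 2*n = a + 2*n - 1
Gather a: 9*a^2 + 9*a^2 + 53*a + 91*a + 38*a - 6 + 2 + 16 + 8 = 18*a^2 + 182*a + 20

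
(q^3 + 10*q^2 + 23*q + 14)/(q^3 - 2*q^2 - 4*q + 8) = (q^2 + 8*q + 7)/(q^2 - 4*q + 4)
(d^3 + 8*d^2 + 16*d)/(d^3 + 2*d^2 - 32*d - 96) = d/(d - 6)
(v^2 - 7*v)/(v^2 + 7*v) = (v - 7)/(v + 7)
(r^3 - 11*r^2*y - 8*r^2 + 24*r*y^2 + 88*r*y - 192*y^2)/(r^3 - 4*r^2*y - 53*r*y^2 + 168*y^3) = (r - 8)/(r + 7*y)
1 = 1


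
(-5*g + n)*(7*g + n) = -35*g^2 + 2*g*n + n^2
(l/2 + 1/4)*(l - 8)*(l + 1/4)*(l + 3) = l^4/2 - 17*l^3/8 - 221*l^2/16 - 149*l/16 - 3/2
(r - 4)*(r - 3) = r^2 - 7*r + 12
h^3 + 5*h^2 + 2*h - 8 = (h - 1)*(h + 2)*(h + 4)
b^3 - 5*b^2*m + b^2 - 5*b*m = b*(b + 1)*(b - 5*m)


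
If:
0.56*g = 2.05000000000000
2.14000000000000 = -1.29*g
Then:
No Solution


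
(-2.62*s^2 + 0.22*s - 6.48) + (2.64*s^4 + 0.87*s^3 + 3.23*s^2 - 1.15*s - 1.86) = 2.64*s^4 + 0.87*s^3 + 0.61*s^2 - 0.93*s - 8.34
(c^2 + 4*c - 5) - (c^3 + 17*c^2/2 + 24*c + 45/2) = -c^3 - 15*c^2/2 - 20*c - 55/2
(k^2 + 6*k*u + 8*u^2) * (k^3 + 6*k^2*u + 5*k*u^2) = k^5 + 12*k^4*u + 49*k^3*u^2 + 78*k^2*u^3 + 40*k*u^4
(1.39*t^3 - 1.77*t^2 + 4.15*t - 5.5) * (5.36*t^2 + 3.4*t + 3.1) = 7.4504*t^5 - 4.7612*t^4 + 20.535*t^3 - 20.857*t^2 - 5.835*t - 17.05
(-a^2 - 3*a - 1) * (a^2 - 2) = -a^4 - 3*a^3 + a^2 + 6*a + 2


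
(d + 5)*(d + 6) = d^2 + 11*d + 30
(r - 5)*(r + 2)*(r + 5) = r^3 + 2*r^2 - 25*r - 50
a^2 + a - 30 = (a - 5)*(a + 6)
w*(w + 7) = w^2 + 7*w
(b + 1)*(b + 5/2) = b^2 + 7*b/2 + 5/2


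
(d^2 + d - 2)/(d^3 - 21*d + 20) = (d + 2)/(d^2 + d - 20)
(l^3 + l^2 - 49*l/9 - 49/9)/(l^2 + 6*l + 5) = (l^2 - 49/9)/(l + 5)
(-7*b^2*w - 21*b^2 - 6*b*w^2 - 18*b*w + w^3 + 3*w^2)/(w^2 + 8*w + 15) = (-7*b^2 - 6*b*w + w^2)/(w + 5)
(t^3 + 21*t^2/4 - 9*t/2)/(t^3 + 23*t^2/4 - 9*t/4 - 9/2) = t*(4*t - 3)/(4*t^2 - t - 3)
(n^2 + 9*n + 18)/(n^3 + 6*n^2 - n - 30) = (n + 6)/(n^2 + 3*n - 10)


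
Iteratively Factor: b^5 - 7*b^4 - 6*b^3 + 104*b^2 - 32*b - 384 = (b + 2)*(b^4 - 9*b^3 + 12*b^2 + 80*b - 192) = (b + 2)*(b + 3)*(b^3 - 12*b^2 + 48*b - 64) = (b - 4)*(b + 2)*(b + 3)*(b^2 - 8*b + 16) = (b - 4)^2*(b + 2)*(b + 3)*(b - 4)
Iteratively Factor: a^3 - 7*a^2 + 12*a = (a - 3)*(a^2 - 4*a) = (a - 4)*(a - 3)*(a)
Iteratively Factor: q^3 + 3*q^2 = (q)*(q^2 + 3*q) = q*(q + 3)*(q)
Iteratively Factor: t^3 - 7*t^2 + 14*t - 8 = (t - 1)*(t^2 - 6*t + 8) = (t - 4)*(t - 1)*(t - 2)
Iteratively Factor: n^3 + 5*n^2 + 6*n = (n + 2)*(n^2 + 3*n) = n*(n + 2)*(n + 3)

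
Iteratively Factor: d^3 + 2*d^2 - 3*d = (d)*(d^2 + 2*d - 3) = d*(d + 3)*(d - 1)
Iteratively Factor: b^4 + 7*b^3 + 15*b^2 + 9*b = (b)*(b^3 + 7*b^2 + 15*b + 9) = b*(b + 3)*(b^2 + 4*b + 3) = b*(b + 1)*(b + 3)*(b + 3)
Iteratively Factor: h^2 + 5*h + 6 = (h + 2)*(h + 3)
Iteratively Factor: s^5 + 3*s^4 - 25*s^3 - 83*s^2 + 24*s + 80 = (s - 1)*(s^4 + 4*s^3 - 21*s^2 - 104*s - 80) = (s - 1)*(s + 1)*(s^3 + 3*s^2 - 24*s - 80) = (s - 5)*(s - 1)*(s + 1)*(s^2 + 8*s + 16) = (s - 5)*(s - 1)*(s + 1)*(s + 4)*(s + 4)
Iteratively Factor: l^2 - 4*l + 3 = (l - 3)*(l - 1)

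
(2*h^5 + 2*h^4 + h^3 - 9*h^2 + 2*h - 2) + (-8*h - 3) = 2*h^5 + 2*h^4 + h^3 - 9*h^2 - 6*h - 5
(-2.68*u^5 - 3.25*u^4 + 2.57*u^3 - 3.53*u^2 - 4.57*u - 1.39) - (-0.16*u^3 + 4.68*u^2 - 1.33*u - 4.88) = -2.68*u^5 - 3.25*u^4 + 2.73*u^3 - 8.21*u^2 - 3.24*u + 3.49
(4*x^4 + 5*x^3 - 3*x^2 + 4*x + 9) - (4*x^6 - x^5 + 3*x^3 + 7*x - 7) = -4*x^6 + x^5 + 4*x^4 + 2*x^3 - 3*x^2 - 3*x + 16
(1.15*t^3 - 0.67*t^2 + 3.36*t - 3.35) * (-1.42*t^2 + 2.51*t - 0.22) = -1.633*t^5 + 3.8379*t^4 - 6.7059*t^3 + 13.338*t^2 - 9.1477*t + 0.737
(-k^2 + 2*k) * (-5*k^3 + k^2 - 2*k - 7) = 5*k^5 - 11*k^4 + 4*k^3 + 3*k^2 - 14*k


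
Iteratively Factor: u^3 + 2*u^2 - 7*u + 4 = (u - 1)*(u^2 + 3*u - 4) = (u - 1)^2*(u + 4)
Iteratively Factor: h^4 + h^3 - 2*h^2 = (h)*(h^3 + h^2 - 2*h) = h^2*(h^2 + h - 2) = h^2*(h - 1)*(h + 2)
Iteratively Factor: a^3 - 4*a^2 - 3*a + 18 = (a - 3)*(a^2 - a - 6) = (a - 3)^2*(a + 2)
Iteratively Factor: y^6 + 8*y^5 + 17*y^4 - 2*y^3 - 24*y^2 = (y)*(y^5 + 8*y^4 + 17*y^3 - 2*y^2 - 24*y) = y*(y + 2)*(y^4 + 6*y^3 + 5*y^2 - 12*y) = y*(y - 1)*(y + 2)*(y^3 + 7*y^2 + 12*y) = y^2*(y - 1)*(y + 2)*(y^2 + 7*y + 12) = y^2*(y - 1)*(y + 2)*(y + 4)*(y + 3)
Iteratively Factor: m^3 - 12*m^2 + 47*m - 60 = (m - 3)*(m^2 - 9*m + 20) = (m - 4)*(m - 3)*(m - 5)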